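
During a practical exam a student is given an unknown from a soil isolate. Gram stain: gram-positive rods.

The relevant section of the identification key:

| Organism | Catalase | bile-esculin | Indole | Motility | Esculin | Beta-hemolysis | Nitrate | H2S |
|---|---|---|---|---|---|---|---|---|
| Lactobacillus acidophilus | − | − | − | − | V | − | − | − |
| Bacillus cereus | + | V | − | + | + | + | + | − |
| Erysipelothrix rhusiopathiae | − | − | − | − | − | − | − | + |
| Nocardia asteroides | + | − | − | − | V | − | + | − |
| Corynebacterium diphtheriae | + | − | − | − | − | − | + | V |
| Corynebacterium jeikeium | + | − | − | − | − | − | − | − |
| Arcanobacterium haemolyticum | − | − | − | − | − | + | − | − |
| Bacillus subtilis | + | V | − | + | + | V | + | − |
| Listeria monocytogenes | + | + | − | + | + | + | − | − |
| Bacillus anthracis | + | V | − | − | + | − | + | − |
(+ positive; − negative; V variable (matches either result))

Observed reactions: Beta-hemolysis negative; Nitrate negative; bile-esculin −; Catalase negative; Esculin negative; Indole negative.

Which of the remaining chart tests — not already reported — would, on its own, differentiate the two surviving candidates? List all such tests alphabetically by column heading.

H2S

bile-esculin −: excludes Listeria monocytogenes — 9 left.
Nitrate −: excludes 5 organisms — 4 left.
Indole −: all 4 remaining candidates are consistent.
Esculin −: all 4 remaining candidates are consistent.
Beta-hemolysis −: excludes Arcanobacterium haemolyticum — 3 left.
Catalase −: excludes Corynebacterium jeikeium — 2 left.
Two candidates remain: Erysipelothrix rhusiopathiae and Lactobacillus acidophilus.
  Motility: − vs − — same for both, does not separate.
  H2S: Erysipelothrix rhusiopathiae +, Lactobacillus acidophilus − — discriminates.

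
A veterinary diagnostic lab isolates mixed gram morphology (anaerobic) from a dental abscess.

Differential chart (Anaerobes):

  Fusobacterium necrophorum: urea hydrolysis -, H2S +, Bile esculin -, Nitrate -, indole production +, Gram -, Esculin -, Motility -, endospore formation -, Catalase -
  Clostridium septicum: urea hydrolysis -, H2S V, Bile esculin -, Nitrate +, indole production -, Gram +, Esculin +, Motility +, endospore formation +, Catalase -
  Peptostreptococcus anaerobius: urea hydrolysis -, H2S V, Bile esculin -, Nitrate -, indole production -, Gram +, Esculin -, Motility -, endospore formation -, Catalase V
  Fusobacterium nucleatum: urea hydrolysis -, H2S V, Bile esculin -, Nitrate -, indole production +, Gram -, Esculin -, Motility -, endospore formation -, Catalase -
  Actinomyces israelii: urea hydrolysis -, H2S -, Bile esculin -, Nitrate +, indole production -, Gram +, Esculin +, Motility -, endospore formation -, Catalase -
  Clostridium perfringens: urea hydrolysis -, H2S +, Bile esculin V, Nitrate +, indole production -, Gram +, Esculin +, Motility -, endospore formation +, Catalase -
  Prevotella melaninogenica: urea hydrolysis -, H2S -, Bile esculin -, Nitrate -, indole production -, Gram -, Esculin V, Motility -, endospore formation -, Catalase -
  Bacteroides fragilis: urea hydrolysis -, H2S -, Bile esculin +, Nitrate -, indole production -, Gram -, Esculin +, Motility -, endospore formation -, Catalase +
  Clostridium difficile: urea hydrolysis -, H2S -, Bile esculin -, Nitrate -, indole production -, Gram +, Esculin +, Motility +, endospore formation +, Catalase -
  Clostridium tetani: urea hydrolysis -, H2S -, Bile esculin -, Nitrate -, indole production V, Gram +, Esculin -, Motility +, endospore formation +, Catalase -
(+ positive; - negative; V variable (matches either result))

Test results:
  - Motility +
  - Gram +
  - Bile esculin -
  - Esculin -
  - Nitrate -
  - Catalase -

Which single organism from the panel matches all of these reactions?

Bile esculin -: excludes Bacteroides fragilis — 9 left.
Catalase -: all 9 remaining candidates are consistent.
Gram +: excludes Fusobacterium necrophorum, Fusobacterium nucleatum, Prevotella melaninogenica — 6 left.
Nitrate -: excludes Clostridium septicum, Actinomyces israelii, Clostridium perfringens — 3 left.
Esculin -: excludes Clostridium difficile — 2 left.
Motility +: excludes Peptostreptococcus anaerobius — 1 left.

Clostridium tetani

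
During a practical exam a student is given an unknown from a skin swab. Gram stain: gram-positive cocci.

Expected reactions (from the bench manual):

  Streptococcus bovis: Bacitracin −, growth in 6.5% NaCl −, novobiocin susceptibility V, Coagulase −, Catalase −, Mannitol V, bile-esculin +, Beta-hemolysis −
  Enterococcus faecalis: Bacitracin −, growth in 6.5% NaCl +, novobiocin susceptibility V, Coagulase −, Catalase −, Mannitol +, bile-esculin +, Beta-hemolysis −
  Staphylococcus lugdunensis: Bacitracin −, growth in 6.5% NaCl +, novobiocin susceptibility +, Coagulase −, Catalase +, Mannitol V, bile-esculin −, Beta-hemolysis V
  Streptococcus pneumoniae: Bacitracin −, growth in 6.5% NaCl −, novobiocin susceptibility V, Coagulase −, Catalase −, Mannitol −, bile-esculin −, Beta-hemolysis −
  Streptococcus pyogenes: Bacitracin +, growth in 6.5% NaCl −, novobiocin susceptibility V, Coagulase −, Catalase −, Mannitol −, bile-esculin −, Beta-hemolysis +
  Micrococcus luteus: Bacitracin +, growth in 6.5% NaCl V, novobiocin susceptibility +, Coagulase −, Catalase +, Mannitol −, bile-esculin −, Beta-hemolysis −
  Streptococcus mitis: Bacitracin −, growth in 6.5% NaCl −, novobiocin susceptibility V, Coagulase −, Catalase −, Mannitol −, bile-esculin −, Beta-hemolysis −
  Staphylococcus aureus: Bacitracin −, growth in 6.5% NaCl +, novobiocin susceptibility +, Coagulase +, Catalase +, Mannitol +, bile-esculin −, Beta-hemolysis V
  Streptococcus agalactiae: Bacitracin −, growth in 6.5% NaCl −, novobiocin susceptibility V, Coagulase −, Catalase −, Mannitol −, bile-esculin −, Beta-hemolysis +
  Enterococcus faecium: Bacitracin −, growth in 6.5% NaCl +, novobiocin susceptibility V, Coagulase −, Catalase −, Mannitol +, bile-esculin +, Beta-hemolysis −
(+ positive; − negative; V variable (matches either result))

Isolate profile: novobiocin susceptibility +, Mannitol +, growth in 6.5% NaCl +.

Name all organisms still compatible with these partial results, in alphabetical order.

Enterococcus faecalis, Enterococcus faecium, Staphylococcus aureus, Staphylococcus lugdunensis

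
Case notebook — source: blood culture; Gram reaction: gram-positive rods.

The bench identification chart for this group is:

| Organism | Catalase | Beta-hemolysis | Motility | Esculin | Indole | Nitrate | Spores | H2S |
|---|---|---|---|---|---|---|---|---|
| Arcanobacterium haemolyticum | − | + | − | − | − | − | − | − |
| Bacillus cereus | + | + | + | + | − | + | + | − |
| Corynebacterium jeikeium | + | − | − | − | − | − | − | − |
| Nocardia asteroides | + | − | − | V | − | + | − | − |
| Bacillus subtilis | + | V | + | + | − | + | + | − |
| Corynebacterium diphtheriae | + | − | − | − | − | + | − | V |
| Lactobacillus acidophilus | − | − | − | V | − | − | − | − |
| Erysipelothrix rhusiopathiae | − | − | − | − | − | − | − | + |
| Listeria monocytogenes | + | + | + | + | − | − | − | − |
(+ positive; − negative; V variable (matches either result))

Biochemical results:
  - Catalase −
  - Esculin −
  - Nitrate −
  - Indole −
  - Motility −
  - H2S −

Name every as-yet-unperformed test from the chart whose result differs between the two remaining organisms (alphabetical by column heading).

Beta-hemolysis

Nitrate −: excludes Bacillus cereus, Nocardia asteroides, Bacillus subtilis, Corynebacterium diphtheriae — 5 left.
Motility −: excludes Listeria monocytogenes — 4 left.
Esculin −: all 4 remaining candidates are consistent.
H2S −: excludes Erysipelothrix rhusiopathiae — 3 left.
Indole −: all 3 remaining candidates are consistent.
Catalase −: excludes Corynebacterium jeikeium — 2 left.
Two candidates remain: Arcanobacterium haemolyticum and Lactobacillus acidophilus.
  Beta-hemolysis: Arcanobacterium haemolyticum +, Lactobacillus acidophilus − — discriminates.
  Spores: − vs − — same for both, does not separate.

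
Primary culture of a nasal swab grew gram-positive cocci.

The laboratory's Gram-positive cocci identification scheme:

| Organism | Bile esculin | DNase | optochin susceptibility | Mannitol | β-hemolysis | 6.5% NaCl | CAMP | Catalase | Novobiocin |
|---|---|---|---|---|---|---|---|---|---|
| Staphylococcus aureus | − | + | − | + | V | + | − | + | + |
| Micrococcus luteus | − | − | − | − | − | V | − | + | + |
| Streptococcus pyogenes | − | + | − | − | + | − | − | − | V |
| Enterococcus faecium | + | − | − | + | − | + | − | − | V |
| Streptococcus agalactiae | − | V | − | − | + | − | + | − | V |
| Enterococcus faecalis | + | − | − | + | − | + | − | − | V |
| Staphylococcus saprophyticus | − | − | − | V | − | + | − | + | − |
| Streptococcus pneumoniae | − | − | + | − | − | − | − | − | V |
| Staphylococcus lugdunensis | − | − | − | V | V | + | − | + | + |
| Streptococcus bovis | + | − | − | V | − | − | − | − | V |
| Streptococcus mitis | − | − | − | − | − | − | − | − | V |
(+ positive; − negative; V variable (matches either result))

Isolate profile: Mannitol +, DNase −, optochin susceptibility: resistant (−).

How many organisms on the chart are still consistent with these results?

optochin susceptibility −: excludes Streptococcus pneumoniae — 10 left.
Mannitol +: excludes Micrococcus luteus, Streptococcus pyogenes, Streptococcus agalactiae, Streptococcus mitis — 6 left.
DNase −: excludes Staphylococcus aureus — 5 left.
Still consistent: Enterococcus faecalis, Enterococcus faecium, Staphylococcus lugdunensis, Staphylococcus saprophyticus, Streptococcus bovis.

5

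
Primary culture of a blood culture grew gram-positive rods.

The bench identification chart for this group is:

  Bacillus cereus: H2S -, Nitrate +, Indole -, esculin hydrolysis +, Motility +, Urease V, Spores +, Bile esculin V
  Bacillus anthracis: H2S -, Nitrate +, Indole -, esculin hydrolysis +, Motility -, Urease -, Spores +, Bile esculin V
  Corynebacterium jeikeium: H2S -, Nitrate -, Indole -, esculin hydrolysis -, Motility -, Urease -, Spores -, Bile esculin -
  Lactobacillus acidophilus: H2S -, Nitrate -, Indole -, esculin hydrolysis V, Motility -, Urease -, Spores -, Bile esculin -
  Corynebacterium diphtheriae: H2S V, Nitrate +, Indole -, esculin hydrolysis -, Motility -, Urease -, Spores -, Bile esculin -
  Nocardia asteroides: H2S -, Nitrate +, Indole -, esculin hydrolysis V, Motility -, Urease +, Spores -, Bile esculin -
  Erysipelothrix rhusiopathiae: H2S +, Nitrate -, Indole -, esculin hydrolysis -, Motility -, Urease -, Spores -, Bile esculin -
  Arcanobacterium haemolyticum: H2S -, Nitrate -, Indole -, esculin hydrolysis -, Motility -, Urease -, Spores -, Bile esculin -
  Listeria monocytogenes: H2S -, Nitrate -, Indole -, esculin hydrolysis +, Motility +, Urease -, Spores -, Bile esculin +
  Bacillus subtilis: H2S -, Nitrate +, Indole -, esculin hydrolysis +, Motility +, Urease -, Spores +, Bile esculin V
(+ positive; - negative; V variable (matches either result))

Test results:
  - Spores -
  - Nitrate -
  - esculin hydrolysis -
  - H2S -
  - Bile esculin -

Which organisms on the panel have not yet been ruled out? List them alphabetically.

Arcanobacterium haemolyticum, Corynebacterium jeikeium, Lactobacillus acidophilus

H2S -: excludes Erysipelothrix rhusiopathiae — 9 left.
Spores -: excludes Bacillus cereus, Bacillus anthracis, Bacillus subtilis — 6 left.
Bile esculin -: excludes Listeria monocytogenes — 5 left.
esculin hydrolysis -: all 5 remaining candidates are consistent.
Nitrate -: excludes Corynebacterium diphtheriae, Nocardia asteroides — 3 left.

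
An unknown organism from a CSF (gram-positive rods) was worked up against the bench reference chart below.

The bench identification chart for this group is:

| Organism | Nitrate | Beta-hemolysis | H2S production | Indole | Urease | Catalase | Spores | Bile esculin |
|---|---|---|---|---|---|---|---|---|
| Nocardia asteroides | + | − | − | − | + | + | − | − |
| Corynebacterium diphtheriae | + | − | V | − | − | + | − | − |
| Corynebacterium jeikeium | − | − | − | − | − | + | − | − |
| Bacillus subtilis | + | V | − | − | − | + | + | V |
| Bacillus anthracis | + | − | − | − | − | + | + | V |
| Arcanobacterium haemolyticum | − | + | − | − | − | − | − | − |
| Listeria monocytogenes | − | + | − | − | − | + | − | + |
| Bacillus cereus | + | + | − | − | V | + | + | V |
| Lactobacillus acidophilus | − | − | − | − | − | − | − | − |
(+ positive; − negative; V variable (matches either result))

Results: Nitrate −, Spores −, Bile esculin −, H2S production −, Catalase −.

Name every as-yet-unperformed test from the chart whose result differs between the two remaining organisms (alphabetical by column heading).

Spores −: excludes Bacillus subtilis, Bacillus anthracis, Bacillus cereus — 6 left.
Bile esculin −: excludes Listeria monocytogenes — 5 left.
H2S production −: all 5 remaining candidates are consistent.
Nitrate −: excludes Nocardia asteroides, Corynebacterium diphtheriae — 3 left.
Catalase −: excludes Corynebacterium jeikeium — 2 left.
Two candidates remain: Arcanobacterium haemolyticum and Lactobacillus acidophilus.
  Beta-hemolysis: Arcanobacterium haemolyticum +, Lactobacillus acidophilus − — discriminates.
  Indole: − vs − — same for both, does not separate.
  Urease: − vs − — same for both, does not separate.

Beta-hemolysis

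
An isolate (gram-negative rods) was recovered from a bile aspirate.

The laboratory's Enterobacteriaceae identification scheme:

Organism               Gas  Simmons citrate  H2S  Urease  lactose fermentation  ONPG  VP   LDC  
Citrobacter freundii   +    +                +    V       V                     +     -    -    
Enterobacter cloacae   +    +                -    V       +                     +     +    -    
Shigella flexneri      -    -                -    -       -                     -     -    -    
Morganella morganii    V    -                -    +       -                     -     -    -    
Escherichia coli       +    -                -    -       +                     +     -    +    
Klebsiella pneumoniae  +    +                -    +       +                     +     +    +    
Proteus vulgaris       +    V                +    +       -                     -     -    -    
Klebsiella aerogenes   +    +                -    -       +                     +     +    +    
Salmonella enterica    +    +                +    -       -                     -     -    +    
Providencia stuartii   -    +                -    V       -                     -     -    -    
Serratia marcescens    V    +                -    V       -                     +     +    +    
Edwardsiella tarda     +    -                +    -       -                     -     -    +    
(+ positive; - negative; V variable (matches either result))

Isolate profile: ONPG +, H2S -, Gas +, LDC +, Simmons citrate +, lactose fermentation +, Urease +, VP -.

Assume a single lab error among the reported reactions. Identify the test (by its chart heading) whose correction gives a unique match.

VP

As reported, no row in the chart matches all 8 reactions.
Reversing H2S → still no organism matches.
Reversing Gas → still no organism matches.
Reversing Urease → still no organism matches.
Reversing ONPG → still no organism matches.
Reversing VP (to +) → unique match: Klebsiella pneumoniae.
Reversing lactose fermentation → still no organism matches.
Reversing LDC → still no organism matches.
Reversing Simmons citrate → still no organism matches.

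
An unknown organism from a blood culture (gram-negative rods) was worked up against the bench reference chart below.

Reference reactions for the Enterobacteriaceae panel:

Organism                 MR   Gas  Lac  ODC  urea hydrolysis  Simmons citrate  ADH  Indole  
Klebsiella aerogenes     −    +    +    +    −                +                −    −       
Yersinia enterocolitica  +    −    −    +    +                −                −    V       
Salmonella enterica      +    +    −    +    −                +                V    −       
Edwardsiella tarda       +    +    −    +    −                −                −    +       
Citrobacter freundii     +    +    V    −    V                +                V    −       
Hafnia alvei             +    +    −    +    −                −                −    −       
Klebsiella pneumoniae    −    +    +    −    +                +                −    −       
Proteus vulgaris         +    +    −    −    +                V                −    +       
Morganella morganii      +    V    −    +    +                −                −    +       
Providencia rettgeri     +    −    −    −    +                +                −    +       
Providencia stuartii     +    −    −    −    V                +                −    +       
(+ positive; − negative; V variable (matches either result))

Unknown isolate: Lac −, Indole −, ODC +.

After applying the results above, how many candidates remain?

ODC +: excludes 5 organisms — 6 left.
Lac −: excludes Klebsiella aerogenes — 5 left.
Indole −: excludes Edwardsiella tarda, Morganella morganii — 3 left.
Still consistent: Hafnia alvei, Salmonella enterica, Yersinia enterocolitica.

3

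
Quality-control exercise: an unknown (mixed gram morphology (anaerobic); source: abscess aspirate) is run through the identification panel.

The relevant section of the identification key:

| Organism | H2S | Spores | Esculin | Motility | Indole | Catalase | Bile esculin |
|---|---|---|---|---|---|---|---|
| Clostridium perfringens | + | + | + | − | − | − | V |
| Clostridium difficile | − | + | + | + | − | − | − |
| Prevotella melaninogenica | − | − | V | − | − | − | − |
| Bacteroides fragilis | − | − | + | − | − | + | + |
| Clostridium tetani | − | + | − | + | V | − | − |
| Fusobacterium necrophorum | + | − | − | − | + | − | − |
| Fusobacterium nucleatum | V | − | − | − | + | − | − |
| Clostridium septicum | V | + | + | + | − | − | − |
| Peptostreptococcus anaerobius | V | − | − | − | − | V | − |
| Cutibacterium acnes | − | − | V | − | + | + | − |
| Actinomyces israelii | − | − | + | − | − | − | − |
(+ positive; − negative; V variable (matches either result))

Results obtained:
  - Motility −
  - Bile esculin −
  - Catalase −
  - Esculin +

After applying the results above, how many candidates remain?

3

Catalase −: excludes Bacteroides fragilis, Cutibacterium acnes — 9 left.
Bile esculin −: all 9 remaining candidates are consistent.
Motility −: excludes Clostridium difficile, Clostridium tetani, Clostridium septicum — 6 left.
Esculin +: excludes Fusobacterium necrophorum, Fusobacterium nucleatum, Peptostreptococcus anaerobius — 3 left.
Still consistent: Actinomyces israelii, Clostridium perfringens, Prevotella melaninogenica.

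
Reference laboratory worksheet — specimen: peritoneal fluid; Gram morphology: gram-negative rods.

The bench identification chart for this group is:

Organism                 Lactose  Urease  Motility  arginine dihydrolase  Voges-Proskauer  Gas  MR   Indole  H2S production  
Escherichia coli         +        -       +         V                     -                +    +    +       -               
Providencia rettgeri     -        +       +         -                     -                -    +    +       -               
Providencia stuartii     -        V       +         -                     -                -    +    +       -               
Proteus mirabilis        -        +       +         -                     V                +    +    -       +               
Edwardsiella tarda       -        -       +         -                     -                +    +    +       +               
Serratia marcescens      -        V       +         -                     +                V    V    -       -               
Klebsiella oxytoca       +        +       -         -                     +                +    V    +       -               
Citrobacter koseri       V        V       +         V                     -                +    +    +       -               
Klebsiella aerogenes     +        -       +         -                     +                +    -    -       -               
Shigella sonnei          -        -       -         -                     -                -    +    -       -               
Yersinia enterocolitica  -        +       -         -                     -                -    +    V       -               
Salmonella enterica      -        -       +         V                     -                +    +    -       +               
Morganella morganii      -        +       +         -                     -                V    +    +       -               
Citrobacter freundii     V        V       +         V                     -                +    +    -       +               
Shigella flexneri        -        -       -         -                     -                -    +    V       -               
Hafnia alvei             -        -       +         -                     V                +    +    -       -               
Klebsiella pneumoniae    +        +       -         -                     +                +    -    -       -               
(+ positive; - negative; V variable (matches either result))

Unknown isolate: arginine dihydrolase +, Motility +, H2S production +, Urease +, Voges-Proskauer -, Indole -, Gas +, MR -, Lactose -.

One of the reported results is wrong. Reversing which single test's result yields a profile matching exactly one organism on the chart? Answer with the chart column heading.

As reported, no row in the chart matches all 9 reactions.
Reversing Lactose → still no organism matches.
Reversing H2S production → still no organism matches.
Reversing Voges-Proskauer → still no organism matches.
Reversing arginine dihydrolase → still no organism matches.
Reversing Motility → still no organism matches.
Reversing Urease → still no organism matches.
Reversing Gas → still no organism matches.
Reversing MR (to +) → unique match: Citrobacter freundii.
Reversing Indole → still no organism matches.

MR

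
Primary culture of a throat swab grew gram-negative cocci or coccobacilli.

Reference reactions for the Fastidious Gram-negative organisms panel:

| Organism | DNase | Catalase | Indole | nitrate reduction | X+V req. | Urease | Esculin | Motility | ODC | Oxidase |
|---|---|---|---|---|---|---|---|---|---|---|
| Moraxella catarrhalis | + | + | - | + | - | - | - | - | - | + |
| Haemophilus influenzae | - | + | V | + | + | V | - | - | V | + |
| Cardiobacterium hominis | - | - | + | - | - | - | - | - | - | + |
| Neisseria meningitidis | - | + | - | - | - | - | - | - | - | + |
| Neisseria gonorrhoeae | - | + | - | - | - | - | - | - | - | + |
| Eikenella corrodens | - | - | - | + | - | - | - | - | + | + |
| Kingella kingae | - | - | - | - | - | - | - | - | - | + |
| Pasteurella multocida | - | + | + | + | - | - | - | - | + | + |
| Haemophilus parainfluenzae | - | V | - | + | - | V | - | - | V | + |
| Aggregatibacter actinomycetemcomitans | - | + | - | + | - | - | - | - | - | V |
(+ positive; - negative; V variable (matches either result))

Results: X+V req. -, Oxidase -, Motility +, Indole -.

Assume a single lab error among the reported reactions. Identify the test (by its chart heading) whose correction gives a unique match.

Motility

As reported, no row in the chart matches all 4 reactions.
Reversing Oxidase → still no organism matches.
Reversing X+V req. → still no organism matches.
Reversing Indole → still no organism matches.
Reversing Motility (to -) → unique match: Aggregatibacter actinomycetemcomitans.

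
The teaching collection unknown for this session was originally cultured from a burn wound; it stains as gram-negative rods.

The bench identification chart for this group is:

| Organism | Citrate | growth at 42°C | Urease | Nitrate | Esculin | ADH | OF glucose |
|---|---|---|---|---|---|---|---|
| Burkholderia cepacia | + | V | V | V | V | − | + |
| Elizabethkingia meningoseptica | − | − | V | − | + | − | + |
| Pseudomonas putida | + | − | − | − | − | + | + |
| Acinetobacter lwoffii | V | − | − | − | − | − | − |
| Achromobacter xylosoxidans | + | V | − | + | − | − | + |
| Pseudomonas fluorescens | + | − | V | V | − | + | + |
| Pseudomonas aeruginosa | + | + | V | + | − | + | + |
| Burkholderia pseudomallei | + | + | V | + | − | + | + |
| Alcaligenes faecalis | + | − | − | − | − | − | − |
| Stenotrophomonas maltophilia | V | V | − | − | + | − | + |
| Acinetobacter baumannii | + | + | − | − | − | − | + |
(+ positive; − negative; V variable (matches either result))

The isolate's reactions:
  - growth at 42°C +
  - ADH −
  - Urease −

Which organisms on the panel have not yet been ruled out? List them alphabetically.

Achromobacter xylosoxidans, Acinetobacter baumannii, Burkholderia cepacia, Stenotrophomonas maltophilia

ADH −: excludes Pseudomonas putida, Pseudomonas fluorescens, Pseudomonas aeruginosa, Burkholderia pseudomallei — 7 left.
growth at 42°C +: excludes Elizabethkingia meningoseptica, Acinetobacter lwoffii, Alcaligenes faecalis — 4 left.
Urease −: all 4 remaining candidates are consistent.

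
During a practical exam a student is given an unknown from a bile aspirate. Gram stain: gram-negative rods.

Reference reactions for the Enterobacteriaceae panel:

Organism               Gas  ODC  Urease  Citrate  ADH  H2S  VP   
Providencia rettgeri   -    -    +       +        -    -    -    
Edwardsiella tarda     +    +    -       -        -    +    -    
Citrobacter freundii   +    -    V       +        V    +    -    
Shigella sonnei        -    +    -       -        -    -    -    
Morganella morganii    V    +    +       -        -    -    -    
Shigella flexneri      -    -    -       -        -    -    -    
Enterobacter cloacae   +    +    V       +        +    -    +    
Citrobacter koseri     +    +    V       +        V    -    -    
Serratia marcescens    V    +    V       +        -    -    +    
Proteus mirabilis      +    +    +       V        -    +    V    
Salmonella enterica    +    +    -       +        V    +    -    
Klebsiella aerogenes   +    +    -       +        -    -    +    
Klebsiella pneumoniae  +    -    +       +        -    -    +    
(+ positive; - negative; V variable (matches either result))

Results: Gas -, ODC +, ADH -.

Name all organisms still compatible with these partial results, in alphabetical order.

Gas -: excludes 8 organisms — 5 left.
ODC +: excludes Providencia rettgeri, Shigella flexneri — 3 left.
ADH -: all 3 remaining candidates are consistent.

Morganella morganii, Serratia marcescens, Shigella sonnei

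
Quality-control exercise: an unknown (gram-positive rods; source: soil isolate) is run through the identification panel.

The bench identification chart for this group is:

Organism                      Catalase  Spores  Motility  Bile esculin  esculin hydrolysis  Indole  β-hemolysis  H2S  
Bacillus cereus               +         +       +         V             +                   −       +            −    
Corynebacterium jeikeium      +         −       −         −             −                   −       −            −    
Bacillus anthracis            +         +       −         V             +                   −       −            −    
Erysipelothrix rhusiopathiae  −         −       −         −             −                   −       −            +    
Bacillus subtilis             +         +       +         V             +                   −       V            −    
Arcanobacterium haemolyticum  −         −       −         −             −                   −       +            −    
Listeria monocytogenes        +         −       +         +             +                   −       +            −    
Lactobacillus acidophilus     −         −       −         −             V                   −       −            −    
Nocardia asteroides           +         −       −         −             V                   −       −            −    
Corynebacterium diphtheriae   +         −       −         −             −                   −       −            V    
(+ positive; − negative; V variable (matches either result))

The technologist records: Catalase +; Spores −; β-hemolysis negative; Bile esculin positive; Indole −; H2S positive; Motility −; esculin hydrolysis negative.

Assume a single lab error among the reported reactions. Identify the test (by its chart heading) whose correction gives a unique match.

As reported, no row in the chart matches all 8 reactions.
Reversing β-hemolysis → still no organism matches.
Reversing Motility → still no organism matches.
Reversing Spores → still no organism matches.
Reversing esculin hydrolysis → still no organism matches.
Reversing Catalase → still no organism matches.
Reversing Indole → still no organism matches.
Reversing H2S → still no organism matches.
Reversing Bile esculin (to −) → unique match: Corynebacterium diphtheriae.

Bile esculin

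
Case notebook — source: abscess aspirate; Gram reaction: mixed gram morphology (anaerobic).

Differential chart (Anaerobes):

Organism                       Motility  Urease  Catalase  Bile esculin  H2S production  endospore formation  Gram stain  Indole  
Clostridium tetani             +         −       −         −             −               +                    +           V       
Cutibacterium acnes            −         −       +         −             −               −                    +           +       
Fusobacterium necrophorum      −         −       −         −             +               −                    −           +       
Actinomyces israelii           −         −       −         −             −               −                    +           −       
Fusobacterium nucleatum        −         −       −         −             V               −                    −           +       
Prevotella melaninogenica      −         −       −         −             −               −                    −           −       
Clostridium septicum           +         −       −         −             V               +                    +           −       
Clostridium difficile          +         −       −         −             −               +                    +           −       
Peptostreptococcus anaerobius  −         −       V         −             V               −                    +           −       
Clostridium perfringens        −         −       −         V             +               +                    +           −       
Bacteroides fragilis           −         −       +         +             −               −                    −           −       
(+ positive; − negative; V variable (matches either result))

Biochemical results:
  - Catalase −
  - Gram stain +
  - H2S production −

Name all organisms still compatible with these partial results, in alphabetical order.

Actinomyces israelii, Clostridium difficile, Clostridium septicum, Clostridium tetani, Peptostreptococcus anaerobius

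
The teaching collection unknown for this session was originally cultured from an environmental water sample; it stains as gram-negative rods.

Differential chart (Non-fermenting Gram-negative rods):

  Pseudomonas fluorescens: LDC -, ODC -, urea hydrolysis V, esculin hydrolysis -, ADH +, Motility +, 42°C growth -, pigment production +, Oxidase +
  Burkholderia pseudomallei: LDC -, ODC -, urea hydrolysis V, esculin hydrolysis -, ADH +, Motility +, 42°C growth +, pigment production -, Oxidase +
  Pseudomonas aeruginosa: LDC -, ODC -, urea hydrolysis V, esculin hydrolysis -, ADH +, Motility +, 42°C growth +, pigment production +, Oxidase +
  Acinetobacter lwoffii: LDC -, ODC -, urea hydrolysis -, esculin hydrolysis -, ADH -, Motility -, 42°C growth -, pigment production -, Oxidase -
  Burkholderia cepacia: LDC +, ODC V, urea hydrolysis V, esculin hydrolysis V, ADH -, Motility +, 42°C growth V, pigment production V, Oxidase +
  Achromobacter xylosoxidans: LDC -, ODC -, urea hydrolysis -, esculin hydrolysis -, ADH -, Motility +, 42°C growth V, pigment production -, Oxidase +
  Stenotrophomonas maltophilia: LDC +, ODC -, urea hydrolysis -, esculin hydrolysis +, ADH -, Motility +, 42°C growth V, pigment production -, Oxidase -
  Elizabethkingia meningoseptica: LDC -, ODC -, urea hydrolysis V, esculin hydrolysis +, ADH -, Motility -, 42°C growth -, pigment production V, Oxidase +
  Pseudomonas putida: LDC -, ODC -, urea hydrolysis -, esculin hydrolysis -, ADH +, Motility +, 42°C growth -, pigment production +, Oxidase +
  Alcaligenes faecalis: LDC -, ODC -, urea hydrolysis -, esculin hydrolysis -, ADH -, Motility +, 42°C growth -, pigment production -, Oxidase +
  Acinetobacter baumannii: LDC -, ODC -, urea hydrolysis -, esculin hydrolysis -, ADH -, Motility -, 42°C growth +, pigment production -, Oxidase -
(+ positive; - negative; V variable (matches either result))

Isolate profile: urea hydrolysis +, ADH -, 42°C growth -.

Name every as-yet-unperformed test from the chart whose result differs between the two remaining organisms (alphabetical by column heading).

LDC, Motility

ADH -: excludes Pseudomonas fluorescens, Burkholderia pseudomallei, Pseudomonas aeruginosa, Pseudomonas putida — 7 left.
urea hydrolysis +: excludes 5 organisms — 2 left.
42°C growth -: all 2 remaining candidates are consistent.
Two candidates remain: Burkholderia cepacia and Elizabethkingia meningoseptica.
  LDC: Burkholderia cepacia +, Elizabethkingia meningoseptica - — discriminates.
  ODC: V vs - — variable for at least one, does not separate.
  esculin hydrolysis: V vs + — variable for at least one, does not separate.
  Motility: Burkholderia cepacia +, Elizabethkingia meningoseptica - — discriminates.
  pigment production: V vs V — variable for at least one, does not separate.
  Oxidase: + vs + — same for both, does not separate.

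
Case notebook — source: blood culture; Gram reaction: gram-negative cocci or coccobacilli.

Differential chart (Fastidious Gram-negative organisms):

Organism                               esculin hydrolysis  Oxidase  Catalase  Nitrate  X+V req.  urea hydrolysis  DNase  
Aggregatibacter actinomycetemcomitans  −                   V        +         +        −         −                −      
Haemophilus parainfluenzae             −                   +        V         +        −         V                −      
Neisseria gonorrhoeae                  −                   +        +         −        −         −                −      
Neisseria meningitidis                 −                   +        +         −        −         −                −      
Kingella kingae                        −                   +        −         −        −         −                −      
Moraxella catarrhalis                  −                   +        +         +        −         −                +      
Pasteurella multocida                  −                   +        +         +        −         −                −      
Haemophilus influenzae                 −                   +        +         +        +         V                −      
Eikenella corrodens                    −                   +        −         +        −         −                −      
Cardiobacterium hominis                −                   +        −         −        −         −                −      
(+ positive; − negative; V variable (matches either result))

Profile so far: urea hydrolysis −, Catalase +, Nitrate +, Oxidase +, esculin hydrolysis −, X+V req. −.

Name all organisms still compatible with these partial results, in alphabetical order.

Aggregatibacter actinomycetemcomitans, Haemophilus parainfluenzae, Moraxella catarrhalis, Pasteurella multocida

Nitrate +: excludes Neisseria gonorrhoeae, Neisseria meningitidis, Kingella kingae, Cardiobacterium hominis — 6 left.
Catalase +: excludes Eikenella corrodens — 5 left.
urea hydrolysis −: all 5 remaining candidates are consistent.
esculin hydrolysis −: all 5 remaining candidates are consistent.
Oxidase +: all 5 remaining candidates are consistent.
X+V req. −: excludes Haemophilus influenzae — 4 left.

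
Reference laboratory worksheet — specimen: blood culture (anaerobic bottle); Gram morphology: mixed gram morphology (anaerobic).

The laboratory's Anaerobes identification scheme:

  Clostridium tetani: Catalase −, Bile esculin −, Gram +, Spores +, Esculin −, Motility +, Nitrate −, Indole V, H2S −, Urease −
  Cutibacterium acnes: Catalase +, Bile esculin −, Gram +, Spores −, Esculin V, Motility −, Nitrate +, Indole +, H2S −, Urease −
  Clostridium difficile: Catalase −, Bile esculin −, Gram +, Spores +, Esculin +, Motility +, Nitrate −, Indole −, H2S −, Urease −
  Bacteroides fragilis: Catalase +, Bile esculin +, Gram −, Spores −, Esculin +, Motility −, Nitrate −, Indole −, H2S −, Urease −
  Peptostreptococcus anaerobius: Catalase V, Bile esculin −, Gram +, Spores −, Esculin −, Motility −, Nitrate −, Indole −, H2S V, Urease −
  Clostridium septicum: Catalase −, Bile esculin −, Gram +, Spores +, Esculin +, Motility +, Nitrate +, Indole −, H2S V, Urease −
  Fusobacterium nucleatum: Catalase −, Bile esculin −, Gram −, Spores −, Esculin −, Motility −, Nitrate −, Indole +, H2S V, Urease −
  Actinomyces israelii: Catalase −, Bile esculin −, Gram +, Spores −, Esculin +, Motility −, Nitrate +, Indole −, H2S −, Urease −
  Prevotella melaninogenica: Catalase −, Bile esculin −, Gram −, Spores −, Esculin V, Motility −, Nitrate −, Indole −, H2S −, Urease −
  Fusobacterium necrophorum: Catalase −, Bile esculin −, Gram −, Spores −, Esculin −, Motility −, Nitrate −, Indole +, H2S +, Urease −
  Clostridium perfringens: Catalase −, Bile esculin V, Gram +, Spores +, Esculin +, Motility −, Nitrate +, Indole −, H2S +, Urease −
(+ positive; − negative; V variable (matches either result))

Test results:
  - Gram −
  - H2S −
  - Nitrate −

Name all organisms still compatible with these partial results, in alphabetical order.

Gram −: excludes 7 organisms — 4 left.
H2S −: excludes Fusobacterium necrophorum — 3 left.
Nitrate −: all 3 remaining candidates are consistent.

Bacteroides fragilis, Fusobacterium nucleatum, Prevotella melaninogenica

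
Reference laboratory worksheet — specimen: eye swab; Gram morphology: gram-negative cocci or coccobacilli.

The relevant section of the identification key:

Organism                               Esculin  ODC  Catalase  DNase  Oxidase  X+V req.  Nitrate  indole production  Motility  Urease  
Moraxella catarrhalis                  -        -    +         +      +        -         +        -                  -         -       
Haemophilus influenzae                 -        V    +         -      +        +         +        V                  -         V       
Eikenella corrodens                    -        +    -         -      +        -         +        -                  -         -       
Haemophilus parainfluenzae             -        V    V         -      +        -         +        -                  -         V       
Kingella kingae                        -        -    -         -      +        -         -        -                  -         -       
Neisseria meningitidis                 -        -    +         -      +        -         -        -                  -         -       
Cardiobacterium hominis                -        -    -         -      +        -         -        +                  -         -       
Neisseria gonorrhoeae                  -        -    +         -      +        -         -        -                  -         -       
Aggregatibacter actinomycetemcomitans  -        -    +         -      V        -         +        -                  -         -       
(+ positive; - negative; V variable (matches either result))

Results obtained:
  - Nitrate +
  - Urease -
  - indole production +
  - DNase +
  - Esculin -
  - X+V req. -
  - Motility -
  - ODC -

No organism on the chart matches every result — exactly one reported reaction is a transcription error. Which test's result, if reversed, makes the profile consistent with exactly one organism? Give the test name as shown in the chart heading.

indole production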